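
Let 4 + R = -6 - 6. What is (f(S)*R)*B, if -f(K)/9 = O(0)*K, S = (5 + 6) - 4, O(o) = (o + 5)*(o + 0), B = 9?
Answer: 0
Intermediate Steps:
O(o) = o*(5 + o) (O(o) = (5 + o)*o = o*(5 + o))
S = 7 (S = 11 - 4 = 7)
R = -16 (R = -4 + (-6 - 6) = -4 - 12 = -16)
f(K) = 0 (f(K) = -9*0*(5 + 0)*K = -9*0*5*K = -0*K = -9*0 = 0)
(f(S)*R)*B = (0*(-16))*9 = 0*9 = 0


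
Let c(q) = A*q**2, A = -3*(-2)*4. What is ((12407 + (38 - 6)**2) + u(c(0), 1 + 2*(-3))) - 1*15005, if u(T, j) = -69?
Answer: -1643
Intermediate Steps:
A = 24 (A = 6*4 = 24)
c(q) = 24*q**2
((12407 + (38 - 6)**2) + u(c(0), 1 + 2*(-3))) - 1*15005 = ((12407 + (38 - 6)**2) - 69) - 1*15005 = ((12407 + 32**2) - 69) - 15005 = ((12407 + 1024) - 69) - 15005 = (13431 - 69) - 15005 = 13362 - 15005 = -1643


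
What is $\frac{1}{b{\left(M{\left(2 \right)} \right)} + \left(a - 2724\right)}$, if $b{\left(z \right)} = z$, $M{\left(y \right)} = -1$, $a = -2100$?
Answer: $- \frac{1}{4825} \approx -0.00020725$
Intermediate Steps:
$\frac{1}{b{\left(M{\left(2 \right)} \right)} + \left(a - 2724\right)} = \frac{1}{-1 - 4824} = \frac{1}{-4825} = - \frac{1}{4825}$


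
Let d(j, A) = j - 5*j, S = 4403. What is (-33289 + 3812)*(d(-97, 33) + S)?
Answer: -141224307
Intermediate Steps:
d(j, A) = -4*j
(-33289 + 3812)*(d(-97, 33) + S) = (-33289 + 3812)*(-4*(-97) + 4403) = -29477*(388 + 4403) = -29477*4791 = -141224307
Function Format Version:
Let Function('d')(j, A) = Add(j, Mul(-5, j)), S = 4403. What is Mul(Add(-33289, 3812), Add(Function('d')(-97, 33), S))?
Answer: -141224307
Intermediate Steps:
Function('d')(j, A) = Mul(-4, j)
Mul(Add(-33289, 3812), Add(Function('d')(-97, 33), S)) = Mul(Add(-33289, 3812), Add(Mul(-4, -97), 4403)) = Mul(-29477, Add(388, 4403)) = Mul(-29477, 4791) = -141224307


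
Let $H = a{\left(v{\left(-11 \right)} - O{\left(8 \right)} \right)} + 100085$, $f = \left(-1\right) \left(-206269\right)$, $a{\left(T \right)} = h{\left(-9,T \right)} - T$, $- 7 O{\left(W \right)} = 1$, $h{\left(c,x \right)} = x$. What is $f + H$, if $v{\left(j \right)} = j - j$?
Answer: $306354$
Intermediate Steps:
$O{\left(W \right)} = - \frac{1}{7}$ ($O{\left(W \right)} = \left(- \frac{1}{7}\right) 1 = - \frac{1}{7}$)
$v{\left(j \right)} = 0$
$a{\left(T \right)} = 0$ ($a{\left(T \right)} = T - T = 0$)
$f = 206269$
$H = 100085$ ($H = 0 + 100085 = 100085$)
$f + H = 206269 + 100085 = 306354$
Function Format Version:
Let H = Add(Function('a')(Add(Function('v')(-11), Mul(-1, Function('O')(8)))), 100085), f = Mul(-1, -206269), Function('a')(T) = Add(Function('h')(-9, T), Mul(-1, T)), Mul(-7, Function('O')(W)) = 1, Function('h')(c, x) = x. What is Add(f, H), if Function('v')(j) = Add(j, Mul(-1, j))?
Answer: 306354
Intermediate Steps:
Function('O')(W) = Rational(-1, 7) (Function('O')(W) = Mul(Rational(-1, 7), 1) = Rational(-1, 7))
Function('v')(j) = 0
Function('a')(T) = 0 (Function('a')(T) = Add(T, Mul(-1, T)) = 0)
f = 206269
H = 100085 (H = Add(0, 100085) = 100085)
Add(f, H) = Add(206269, 100085) = 306354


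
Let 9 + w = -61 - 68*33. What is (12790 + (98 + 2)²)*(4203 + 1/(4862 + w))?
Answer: 122031846775/1274 ≈ 9.5786e+7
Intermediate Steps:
w = -2314 (w = -9 + (-61 - 68*33) = -9 + (-61 - 2244) = -9 - 2305 = -2314)
(12790 + (98 + 2)²)*(4203 + 1/(4862 + w)) = (12790 + (98 + 2)²)*(4203 + 1/(4862 - 2314)) = (12790 + 100²)*(4203 + 1/2548) = (12790 + 10000)*(4203 + 1/2548) = 22790*(10709245/2548) = 122031846775/1274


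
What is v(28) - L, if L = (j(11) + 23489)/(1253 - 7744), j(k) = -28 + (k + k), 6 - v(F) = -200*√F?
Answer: 62429/6491 + 400*√7 ≈ 1067.9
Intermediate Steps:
v(F) = 6 + 200*√F (v(F) = 6 - (-200)*√F = 6 + 200*√F)
j(k) = -28 + 2*k
L = -23483/6491 (L = ((-28 + 2*11) + 23489)/(1253 - 7744) = ((-28 + 22) + 23489)/(-6491) = (-6 + 23489)*(-1/6491) = 23483*(-1/6491) = -23483/6491 ≈ -3.6178)
v(28) - L = (6 + 200*√28) - 1*(-23483/6491) = (6 + 200*(2*√7)) + 23483/6491 = (6 + 400*√7) + 23483/6491 = 62429/6491 + 400*√7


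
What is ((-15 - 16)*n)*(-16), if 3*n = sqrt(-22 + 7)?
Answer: 496*I*sqrt(15)/3 ≈ 640.33*I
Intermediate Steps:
n = I*sqrt(15)/3 (n = sqrt(-22 + 7)/3 = sqrt(-15)/3 = (I*sqrt(15))/3 = I*sqrt(15)/3 ≈ 1.291*I)
((-15 - 16)*n)*(-16) = ((-15 - 16)*(I*sqrt(15)/3))*(-16) = -31*I*sqrt(15)/3*(-16) = 496*I*sqrt(15)/3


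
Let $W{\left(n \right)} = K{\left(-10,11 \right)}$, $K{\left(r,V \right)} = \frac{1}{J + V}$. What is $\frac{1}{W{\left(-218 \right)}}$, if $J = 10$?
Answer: $21$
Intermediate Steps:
$K{\left(r,V \right)} = \frac{1}{10 + V}$
$W{\left(n \right)} = \frac{1}{21}$ ($W{\left(n \right)} = \frac{1}{10 + 11} = \frac{1}{21}$)
$\frac{1}{W{\left(-218 \right)}} = \frac{1}{\frac{1}{21}} = 21$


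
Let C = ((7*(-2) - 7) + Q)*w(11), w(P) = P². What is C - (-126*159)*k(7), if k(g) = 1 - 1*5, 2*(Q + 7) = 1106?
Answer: -16611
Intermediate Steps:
Q = 546 (Q = -7 + (½)*1106 = -7 + 553 = 546)
k(g) = -4 (k(g) = 1 - 5 = -4)
C = 63525 (C = ((7*(-2) - 7) + 546)*11² = ((-14 - 7) + 546)*121 = (-21 + 546)*121 = 525*121 = 63525)
C - (-126*159)*k(7) = 63525 - (-126*159)*(-4) = 63525 - (-20034)*(-4) = 63525 - 1*80136 = 63525 - 80136 = -16611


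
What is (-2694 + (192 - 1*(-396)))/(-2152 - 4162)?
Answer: 1053/3157 ≈ 0.33354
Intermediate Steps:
(-2694 + (192 - 1*(-396)))/(-2152 - 4162) = (-2694 + (192 + 396))/(-6314) = (-2694 + 588)*(-1/6314) = -2106*(-1/6314) = 1053/3157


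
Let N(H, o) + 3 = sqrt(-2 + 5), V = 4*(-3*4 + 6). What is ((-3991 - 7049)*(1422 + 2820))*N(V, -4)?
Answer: 140495040 - 46831680*sqrt(3) ≈ 5.9380e+7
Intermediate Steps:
V = -24 (V = 4*(-12 + 6) = 4*(-6) = -24)
N(H, o) = -3 + sqrt(3) (N(H, o) = -3 + sqrt(-2 + 5) = -3 + sqrt(3))
((-3991 - 7049)*(1422 + 2820))*N(V, -4) = ((-3991 - 7049)*(1422 + 2820))*(-3 + sqrt(3)) = (-11040*4242)*(-3 + sqrt(3)) = -46831680*(-3 + sqrt(3)) = 140495040 - 46831680*sqrt(3)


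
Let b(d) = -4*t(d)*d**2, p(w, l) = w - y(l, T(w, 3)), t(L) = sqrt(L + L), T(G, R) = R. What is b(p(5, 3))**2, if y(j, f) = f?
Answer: 1024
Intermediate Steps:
t(L) = sqrt(2)*sqrt(L) (t(L) = sqrt(2*L) = sqrt(2)*sqrt(L))
p(w, l) = -3 + w (p(w, l) = w - 1*3 = w - 3 = -3 + w)
b(d) = -4*sqrt(2)*d**(5/2) (b(d) = -4*sqrt(2)*sqrt(d)*d**2 = -4*sqrt(2)*d**(5/2))
b(p(5, 3))**2 = (-4*sqrt(2)*(-3 + 5)**(5/2))**2 = (-4*sqrt(2)*2**(5/2))**2 = (-4*sqrt(2)*4*sqrt(2))**2 = (-32)**2 = 1024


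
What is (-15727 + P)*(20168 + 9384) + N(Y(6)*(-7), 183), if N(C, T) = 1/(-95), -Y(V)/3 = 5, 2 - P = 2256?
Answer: -50480578641/95 ≈ -5.3137e+8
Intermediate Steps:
P = -2254 (P = 2 - 1*2256 = 2 - 2256 = -2254)
Y(V) = -15 (Y(V) = -3*5 = -15)
N(C, T) = -1/95
(-15727 + P)*(20168 + 9384) + N(Y(6)*(-7), 183) = (-15727 - 2254)*(20168 + 9384) - 1/95 = -17981*29552 - 1/95 = -531374512 - 1/95 = -50480578641/95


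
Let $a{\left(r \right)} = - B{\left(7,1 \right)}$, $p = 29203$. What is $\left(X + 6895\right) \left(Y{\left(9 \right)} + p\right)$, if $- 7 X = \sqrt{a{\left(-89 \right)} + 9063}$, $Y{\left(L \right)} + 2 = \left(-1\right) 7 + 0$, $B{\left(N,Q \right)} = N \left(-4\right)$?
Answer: $201292630 - \frac{29194 \sqrt{9091}}{7} \approx 2.0089 \cdot 10^{8}$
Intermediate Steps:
$B{\left(N,Q \right)} = - 4 N$
$Y{\left(L \right)} = -9$ ($Y{\left(L \right)} = -2 + \left(\left(-1\right) 7 + 0\right) = -2 + \left(-7 + 0\right) = -2 - 7 = -9$)
$a{\left(r \right)} = 28$ ($a{\left(r \right)} = - \left(-4\right) 7 = \left(-1\right) \left(-28\right) = 28$)
$X = - \frac{\sqrt{9091}}{7}$ ($X = - \frac{\sqrt{28 + 9063}}{7} = - \frac{\sqrt{9091}}{7} \approx -13.621$)
$\left(X + 6895\right) \left(Y{\left(9 \right)} + p\right) = \left(- \frac{\sqrt{9091}}{7} + 6895\right) \left(-9 + 29203\right) = \left(6895 - \frac{\sqrt{9091}}{7}\right) 29194 = 201292630 - \frac{29194 \sqrt{9091}}{7}$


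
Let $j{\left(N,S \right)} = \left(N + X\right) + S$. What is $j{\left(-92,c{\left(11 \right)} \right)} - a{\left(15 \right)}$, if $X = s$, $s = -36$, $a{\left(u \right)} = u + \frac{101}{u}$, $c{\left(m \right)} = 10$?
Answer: $- \frac{2096}{15} \approx -139.73$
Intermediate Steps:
$X = -36$
$j{\left(N,S \right)} = -36 + N + S$ ($j{\left(N,S \right)} = \left(N - 36\right) + S = \left(-36 + N\right) + S = -36 + N + S$)
$j{\left(-92,c{\left(11 \right)} \right)} - a{\left(15 \right)} = \left(-36 - 92 + 10\right) - \left(15 + \frac{101}{15}\right) = -118 - \left(15 + 101 \cdot \frac{1}{15}\right) = -118 - \left(15 + \frac{101}{15}\right) = -118 - \frac{326}{15} = - \frac{2096}{15}$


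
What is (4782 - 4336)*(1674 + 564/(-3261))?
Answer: 811474700/1087 ≈ 7.4653e+5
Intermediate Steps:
(4782 - 4336)*(1674 + 564/(-3261)) = 446*(1674 + 564*(-1/3261)) = 446*(1674 - 188/1087) = 446*(1819450/1087) = 811474700/1087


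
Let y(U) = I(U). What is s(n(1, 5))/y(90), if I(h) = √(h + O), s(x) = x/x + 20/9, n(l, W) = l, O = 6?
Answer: 29*√6/216 ≈ 0.32887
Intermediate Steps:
s(x) = 29/9 (s(x) = 1 + 20*(⅑) = 1 + 20/9 = 29/9)
I(h) = √(6 + h) (I(h) = √(h + 6) = √(6 + h))
y(U) = √(6 + U)
s(n(1, 5))/y(90) = 29/(9*(√(6 + 90))) = 29/(9*(√96)) = 29/(9*((4*√6))) = 29*(√6/24)/9 = 29*√6/216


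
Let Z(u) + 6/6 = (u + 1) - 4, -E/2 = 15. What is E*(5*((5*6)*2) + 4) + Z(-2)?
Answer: -9126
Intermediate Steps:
E = -30 (E = -2*15 = -30)
Z(u) = -4 + u (Z(u) = -1 + ((u + 1) - 4) = -1 + ((1 + u) - 4) = -1 + (-3 + u) = -4 + u)
E*(5*((5*6)*2) + 4) + Z(-2) = -30*(5*((5*6)*2) + 4) + (-4 - 2) = -30*(5*(30*2) + 4) - 6 = -30*(5*60 + 4) - 6 = -30*(300 + 4) - 6 = -30*304 - 6 = -9120 - 6 = -9126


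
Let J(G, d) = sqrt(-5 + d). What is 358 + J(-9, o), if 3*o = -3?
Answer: 358 + I*sqrt(6) ≈ 358.0 + 2.4495*I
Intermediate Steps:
o = -1 (o = (1/3)*(-3) = -1)
358 + J(-9, o) = 358 + sqrt(-5 - 1) = 358 + sqrt(-6) = 358 + I*sqrt(6)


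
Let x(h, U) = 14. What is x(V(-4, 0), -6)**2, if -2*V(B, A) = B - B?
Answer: 196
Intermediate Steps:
V(B, A) = 0 (V(B, A) = -(B - B)/2 = -1/2*0 = 0)
x(V(-4, 0), -6)**2 = 14**2 = 196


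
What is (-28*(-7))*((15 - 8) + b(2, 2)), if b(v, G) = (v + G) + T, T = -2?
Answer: 1764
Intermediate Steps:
b(v, G) = -2 + G + v (b(v, G) = (v + G) - 2 = (G + v) - 2 = -2 + G + v)
(-28*(-7))*((15 - 8) + b(2, 2)) = (-28*(-7))*((15 - 8) + (-2 + 2 + 2)) = 196*(7 + 2) = 196*9 = 1764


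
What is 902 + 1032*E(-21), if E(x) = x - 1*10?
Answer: -31090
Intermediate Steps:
E(x) = -10 + x (E(x) = x - 10 = -10 + x)
902 + 1032*E(-21) = 902 + 1032*(-10 - 21) = 902 + 1032*(-31) = 902 - 31992 = -31090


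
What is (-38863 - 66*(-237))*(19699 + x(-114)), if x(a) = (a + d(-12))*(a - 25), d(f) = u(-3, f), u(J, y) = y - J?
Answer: -854439916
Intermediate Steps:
d(f) = 3 + f (d(f) = f - 1*(-3) = f + 3 = 3 + f)
x(a) = (-25 + a)*(-9 + a) (x(a) = (a + (3 - 12))*(a - 25) = (a - 9)*(-25 + a) = (-9 + a)*(-25 + a) = (-25 + a)*(-9 + a))
(-38863 - 66*(-237))*(19699 + x(-114)) = (-38863 - 66*(-237))*(19699 + (225 + (-114)² - 34*(-114))) = (-38863 + 15642)*(19699 + (225 + 12996 + 3876)) = -23221*(19699 + 17097) = -23221*36796 = -854439916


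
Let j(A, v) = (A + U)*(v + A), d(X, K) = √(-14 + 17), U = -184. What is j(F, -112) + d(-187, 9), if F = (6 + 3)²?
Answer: 3193 + √3 ≈ 3194.7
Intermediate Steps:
d(X, K) = √3
F = 81 (F = 9² = 81)
j(A, v) = (-184 + A)*(A + v) (j(A, v) = (A - 184)*(v + A) = (-184 + A)*(A + v))
j(F, -112) + d(-187, 9) = (81² - 184*81 - 184*(-112) + 81*(-112)) + √3 = (6561 - 14904 + 20608 - 9072) + √3 = 3193 + √3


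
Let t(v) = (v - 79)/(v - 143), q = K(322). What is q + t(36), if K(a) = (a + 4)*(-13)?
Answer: -453423/107 ≈ -4237.6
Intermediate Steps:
K(a) = -52 - 13*a (K(a) = (4 + a)*(-13) = -52 - 13*a)
q = -4238 (q = -52 - 13*322 = -52 - 4186 = -4238)
t(v) = (-79 + v)/(-143 + v)
q + t(36) = -4238 + (-79 + 36)/(-143 + 36) = -4238 - 43/(-107) = -4238 - 1/107*(-43) = -4238 + 43/107 = -453423/107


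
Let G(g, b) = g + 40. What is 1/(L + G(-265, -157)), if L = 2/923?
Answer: -923/207673 ≈ -0.0044445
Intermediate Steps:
G(g, b) = 40 + g
L = 2/923 (L = 2*(1/923) = 2/923 ≈ 0.0021668)
1/(L + G(-265, -157)) = 1/(2/923 + (40 - 265)) = 1/(2/923 - 225) = 1/(-207673/923) = -923/207673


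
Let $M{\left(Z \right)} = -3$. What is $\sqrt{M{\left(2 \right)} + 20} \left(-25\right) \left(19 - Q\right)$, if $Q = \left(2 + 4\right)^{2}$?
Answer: $425 \sqrt{17} \approx 1752.3$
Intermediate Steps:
$Q = 36$ ($Q = 6^{2} = 36$)
$\sqrt{M{\left(2 \right)} + 20} \left(-25\right) \left(19 - Q\right) = \sqrt{-3 + 20} \left(-25\right) \left(19 - 36\right) = \sqrt{17} \left(-25\right) \left(19 - 36\right) = - 25 \sqrt{17} \left(-17\right) = 425 \sqrt{17}$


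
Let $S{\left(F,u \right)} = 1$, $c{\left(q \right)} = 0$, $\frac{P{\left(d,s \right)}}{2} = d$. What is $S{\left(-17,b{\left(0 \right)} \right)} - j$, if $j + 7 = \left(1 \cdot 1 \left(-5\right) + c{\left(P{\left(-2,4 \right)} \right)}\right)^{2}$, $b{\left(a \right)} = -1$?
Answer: $-17$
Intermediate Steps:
$P{\left(d,s \right)} = 2 d$
$j = 18$ ($j = -7 + \left(1 \cdot 1 \left(-5\right) + 0\right)^{2} = -7 + \left(1 \left(-5\right) + 0\right)^{2} = -7 + \left(-5 + 0\right)^{2} = -7 + \left(-5\right)^{2} = -7 + 25 = 18$)
$S{\left(-17,b{\left(0 \right)} \right)} - j = 1 - 18 = -17$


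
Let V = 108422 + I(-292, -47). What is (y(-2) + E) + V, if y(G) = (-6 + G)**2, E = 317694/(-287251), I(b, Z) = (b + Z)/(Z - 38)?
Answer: 2648900892909/24416335 ≈ 1.0849e+5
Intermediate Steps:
I(b, Z) = (Z + b)/(-38 + Z)
E = -317694/287251 (E = 317694*(-1/287251) = -317694/287251 ≈ -1.1060)
V = 9216209/85 (V = 108422 + (-47 - 292)/(-38 - 47) = 108422 - 339/(-85) = 108422 - 1/85*(-339) = 108422 + 339/85 = 9216209/85 ≈ 1.0843e+5)
(y(-2) + E) + V = ((-6 - 2)**2 - 317694/287251) + 9216209/85 = ((-8)**2 - 317694/287251) + 9216209/85 = (64 - 317694/287251) + 9216209/85 = 18066370/287251 + 9216209/85 = 2648900892909/24416335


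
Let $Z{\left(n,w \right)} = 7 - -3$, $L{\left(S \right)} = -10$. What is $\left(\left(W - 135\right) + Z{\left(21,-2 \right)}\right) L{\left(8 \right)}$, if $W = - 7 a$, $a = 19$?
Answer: $2580$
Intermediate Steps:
$Z{\left(n,w \right)} = 10$ ($Z{\left(n,w \right)} = 7 + 3 = 10$)
$W = -133$ ($W = \left(-7\right) 19 = -133$)
$\left(\left(W - 135\right) + Z{\left(21,-2 \right)}\right) L{\left(8 \right)} = \left(\left(-133 - 135\right) + 10\right) \left(-10\right) = \left(-268 + 10\right) \left(-10\right) = \left(-258\right) \left(-10\right) = 2580$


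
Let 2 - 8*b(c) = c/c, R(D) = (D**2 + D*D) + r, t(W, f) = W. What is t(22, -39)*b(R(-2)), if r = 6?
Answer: 11/4 ≈ 2.7500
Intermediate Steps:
R(D) = 6 + 2*D**2 (R(D) = (D**2 + D*D) + 6 = (D**2 + D**2) + 6 = 2*D**2 + 6 = 6 + 2*D**2)
b(c) = 1/8 (b(c) = 1/4 - c/(8*c) = 1/4 - 1/8*1 = 1/4 - 1/8 = 1/8)
t(22, -39)*b(R(-2)) = 22*(1/8) = 11/4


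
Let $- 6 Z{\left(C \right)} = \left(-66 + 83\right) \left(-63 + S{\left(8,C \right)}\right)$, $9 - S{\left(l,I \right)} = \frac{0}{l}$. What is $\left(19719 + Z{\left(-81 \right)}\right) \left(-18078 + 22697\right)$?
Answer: $91788768$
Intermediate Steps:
$S{\left(l,I \right)} = 9$ ($S{\left(l,I \right)} = 9 - \frac{0}{l} = 9 - 0 = 9 + 0 = 9$)
$Z{\left(C \right)} = 153$ ($Z{\left(C \right)} = - \frac{\left(-66 + 83\right) \left(-63 + 9\right)}{6} = - \frac{17 \left(-54\right)}{6} = \left(- \frac{1}{6}\right) \left(-918\right) = 153$)
$\left(19719 + Z{\left(-81 \right)}\right) \left(-18078 + 22697\right) = \left(19719 + 153\right) \left(-18078 + 22697\right) = 19872 \cdot 4619 = 91788768$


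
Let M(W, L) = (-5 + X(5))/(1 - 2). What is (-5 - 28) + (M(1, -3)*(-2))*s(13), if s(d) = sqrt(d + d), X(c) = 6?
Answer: -33 + 2*sqrt(26) ≈ -22.802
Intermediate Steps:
s(d) = sqrt(2)*sqrt(d) (s(d) = sqrt(2*d) = sqrt(2)*sqrt(d))
M(W, L) = -1 (M(W, L) = (-5 + 6)/(1 - 2) = 1/(-1) = 1*(-1) = -1)
(-5 - 28) + (M(1, -3)*(-2))*s(13) = (-5 - 28) + (-1*(-2))*(sqrt(2)*sqrt(13)) = -33 + 2*sqrt(26)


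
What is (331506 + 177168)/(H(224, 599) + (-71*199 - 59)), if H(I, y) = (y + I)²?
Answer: 169558/221047 ≈ 0.76707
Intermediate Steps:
H(I, y) = (I + y)²
(331506 + 177168)/(H(224, 599) + (-71*199 - 59)) = (331506 + 177168)/((224 + 599)² + (-71*199 - 59)) = 508674/(823² + (-14129 - 59)) = 508674/(677329 - 14188) = 508674/663141 = 508674*(1/663141) = 169558/221047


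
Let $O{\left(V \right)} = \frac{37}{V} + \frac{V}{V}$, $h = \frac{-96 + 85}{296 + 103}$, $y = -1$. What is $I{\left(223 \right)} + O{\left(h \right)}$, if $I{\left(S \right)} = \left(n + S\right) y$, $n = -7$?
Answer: $- \frac{17128}{11} \approx -1557.1$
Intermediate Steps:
$I{\left(S \right)} = 7 - S$ ($I{\left(S \right)} = \left(-7 + S\right) \left(-1\right) = 7 - S$)
$h = - \frac{11}{399} \approx -0.027569$
$O{\left(V \right)} = 1 + \frac{37}{V}$ ($O{\left(V \right)} = \frac{37}{V} + 1 = 1 + \frac{37}{V}$)
$I{\left(223 \right)} + O{\left(h \right)} = \left(7 - 223\right) + \frac{37 - \frac{11}{399}}{- \frac{11}{399}} = \left(7 - 223\right) - \frac{14752}{11} = -216 - \frac{14752}{11} = - \frac{17128}{11}$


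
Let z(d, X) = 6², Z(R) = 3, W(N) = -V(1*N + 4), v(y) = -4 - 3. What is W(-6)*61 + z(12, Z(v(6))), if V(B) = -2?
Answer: 158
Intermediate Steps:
v(y) = -7
W(N) = 2 (W(N) = -1*(-2) = 2)
z(d, X) = 36
W(-6)*61 + z(12, Z(v(6))) = 2*61 + 36 = 122 + 36 = 158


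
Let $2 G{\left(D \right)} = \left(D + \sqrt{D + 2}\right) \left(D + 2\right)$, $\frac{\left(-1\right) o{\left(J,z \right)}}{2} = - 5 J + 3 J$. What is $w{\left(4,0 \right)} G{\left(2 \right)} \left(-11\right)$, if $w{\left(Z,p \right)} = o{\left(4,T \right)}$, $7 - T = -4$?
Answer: $-1408$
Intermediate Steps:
$T = 11$ ($T = 7 - -4 = 7 + 4 = 11$)
$o{\left(J,z \right)} = 4 J$ ($o{\left(J,z \right)} = - 2 \left(- 5 J + 3 J\right) = - 2 \left(- 2 J\right) = 4 J$)
$w{\left(Z,p \right)} = 16$ ($w{\left(Z,p \right)} = 4 \cdot 4 = 16$)
$G{\left(D \right)} = \frac{\left(2 + D\right) \left(D + \sqrt{2 + D}\right)}{2}$ ($G{\left(D \right)} = \frac{\left(D + \sqrt{D + 2}\right) \left(D + 2\right)}{2} = \frac{\left(D + \sqrt{2 + D}\right) \left(2 + D\right)}{2} = \frac{\left(2 + D\right) \left(D + \sqrt{2 + D}\right)}{2}$)
$w{\left(4,0 \right)} G{\left(2 \right)} \left(-11\right) = 16 \left(2 + \sqrt{2 + 2} + \frac{2^{2}}{2} + \frac{1}{2} \cdot 2 \sqrt{2 + 2}\right) \left(-11\right) = 16 \left(2 + \sqrt{4} + \frac{1}{2} \cdot 4 + \frac{1}{2} \cdot 2 \sqrt{4}\right) \left(-11\right) = 16 \left(2 + 2 + 2 + \frac{1}{2} \cdot 2 \cdot 2\right) \left(-11\right) = 16 \left(2 + 2 + 2 + 2\right) \left(-11\right) = 16 \cdot 8 \left(-11\right) = 128 \left(-11\right) = -1408$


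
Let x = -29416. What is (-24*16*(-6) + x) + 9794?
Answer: -17318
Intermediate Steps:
(-24*16*(-6) + x) + 9794 = (-24*16*(-6) - 29416) + 9794 = (-384*(-6) - 29416) + 9794 = (2304 - 29416) + 9794 = -27112 + 9794 = -17318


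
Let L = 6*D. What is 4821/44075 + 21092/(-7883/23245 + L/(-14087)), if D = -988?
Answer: 304409591802925019/1178941856425 ≈ 2.5821e+5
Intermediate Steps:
L = -5928 (L = 6*(-988) = -5928)
4821/44075 + 21092/(-7883/23245 + L/(-14087)) = 4821/44075 + 21092/(-7883/23245 - 5928/(-14087)) = 4821*(1/44075) + 21092/(-7883*1/23245 - 5928*(-1/14087)) = 4821/44075 + 21092/(-7883/23245 + 5928/14087) = 4821/44075 + 21092/(26748539/327452315) = 4821/44075 + 21092*(327452315/26748539) = 4821/44075 + 6906624227980/26748539 = 304409591802925019/1178941856425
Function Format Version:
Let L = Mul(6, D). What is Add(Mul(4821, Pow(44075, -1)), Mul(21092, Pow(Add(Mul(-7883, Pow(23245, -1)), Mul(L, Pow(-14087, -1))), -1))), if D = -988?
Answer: Rational(304409591802925019, 1178941856425) ≈ 2.5821e+5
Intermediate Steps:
L = -5928 (L = Mul(6, -988) = -5928)
Add(Mul(4821, Pow(44075, -1)), Mul(21092, Pow(Add(Mul(-7883, Pow(23245, -1)), Mul(L, Pow(-14087, -1))), -1))) = Add(Mul(4821, Pow(44075, -1)), Mul(21092, Pow(Add(Mul(-7883, Pow(23245, -1)), Mul(-5928, Pow(-14087, -1))), -1))) = Add(Mul(4821, Rational(1, 44075)), Mul(21092, Pow(Add(Mul(-7883, Rational(1, 23245)), Mul(-5928, Rational(-1, 14087))), -1))) = Add(Rational(4821, 44075), Mul(21092, Pow(Add(Rational(-7883, 23245), Rational(5928, 14087)), -1))) = Add(Rational(4821, 44075), Mul(21092, Pow(Rational(26748539, 327452315), -1))) = Add(Rational(4821, 44075), Mul(21092, Rational(327452315, 26748539))) = Add(Rational(4821, 44075), Rational(6906624227980, 26748539)) = Rational(304409591802925019, 1178941856425)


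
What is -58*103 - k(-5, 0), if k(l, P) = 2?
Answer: -5976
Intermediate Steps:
-58*103 - k(-5, 0) = -58*103 - 1*2 = -5974 - 2 = -5976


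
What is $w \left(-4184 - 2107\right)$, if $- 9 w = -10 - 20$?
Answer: $-20970$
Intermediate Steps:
$w = \frac{10}{3}$ ($w = - \frac{-10 - 20}{9} = \left(- \frac{1}{9}\right) \left(-30\right) = \frac{10}{3} \approx 3.3333$)
$w \left(-4184 - 2107\right) = \frac{10 \left(-4184 - 2107\right)}{3} = \frac{10}{3} \left(-6291\right) = -20970$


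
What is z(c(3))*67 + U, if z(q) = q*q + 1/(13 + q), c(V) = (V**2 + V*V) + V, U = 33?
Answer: 1005787/34 ≈ 29582.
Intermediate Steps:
c(V) = V + 2*V**2 (c(V) = (V**2 + V**2) + V = 2*V**2 + V = V + 2*V**2)
z(q) = q**2 + 1/(13 + q)
z(c(3))*67 + U = ((1 + (3*(1 + 2*3))**3 + 13*(3*(1 + 2*3))**2)/(13 + 3*(1 + 2*3)))*67 + 33 = ((1 + (3*(1 + 6))**3 + 13*(3*(1 + 6))**2)/(13 + 3*(1 + 6)))*67 + 33 = ((1 + (3*7)**3 + 13*(3*7)**2)/(13 + 3*7))*67 + 33 = ((1 + 21**3 + 13*21**2)/(13 + 21))*67 + 33 = ((1 + 9261 + 13*441)/34)*67 + 33 = ((1 + 9261 + 5733)/34)*67 + 33 = ((1/34)*14995)*67 + 33 = (14995/34)*67 + 33 = 1004665/34 + 33 = 1005787/34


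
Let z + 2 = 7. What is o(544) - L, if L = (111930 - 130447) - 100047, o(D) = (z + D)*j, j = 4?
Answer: 120760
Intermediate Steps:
z = 5 (z = -2 + 7 = 5)
o(D) = 20 + 4*D (o(D) = (5 + D)*4 = 20 + 4*D)
L = -118564 (L = -18517 - 100047 = -118564)
o(544) - L = (20 + 4*544) - 1*(-118564) = (20 + 2176) + 118564 = 2196 + 118564 = 120760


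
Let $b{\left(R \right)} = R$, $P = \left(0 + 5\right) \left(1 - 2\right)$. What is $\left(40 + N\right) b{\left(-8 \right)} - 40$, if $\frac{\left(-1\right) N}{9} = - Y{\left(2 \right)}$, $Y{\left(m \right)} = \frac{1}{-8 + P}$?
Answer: $- \frac{4608}{13} \approx -354.46$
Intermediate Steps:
$P = -5$ ($P = 5 \left(-1\right) = -5$)
$Y{\left(m \right)} = - \frac{1}{13}$ ($Y{\left(m \right)} = \frac{1}{-8 - 5} = \frac{1}{-13} = - \frac{1}{13}$)
$N = - \frac{9}{13}$ ($N = - 9 \left(\left(-1\right) \left(- \frac{1}{13}\right)\right) = \left(-9\right) \frac{1}{13} = - \frac{9}{13} \approx -0.69231$)
$\left(40 + N\right) b{\left(-8 \right)} - 40 = \left(40 - \frac{9}{13}\right) \left(-8\right) - 40 = \frac{511}{13} \left(-8\right) - 40 = - \frac{4088}{13} - 40 = - \frac{4608}{13}$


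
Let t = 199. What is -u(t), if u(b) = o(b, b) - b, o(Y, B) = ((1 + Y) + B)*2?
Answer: -599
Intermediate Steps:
o(Y, B) = 2 + 2*B + 2*Y (o(Y, B) = (1 + B + Y)*2 = 2 + 2*B + 2*Y)
u(b) = 2 + 3*b (u(b) = (2 + 2*b + 2*b) - b = (2 + 4*b) - b = 2 + 3*b)
-u(t) = -(2 + 3*199) = -(2 + 597) = -1*599 = -599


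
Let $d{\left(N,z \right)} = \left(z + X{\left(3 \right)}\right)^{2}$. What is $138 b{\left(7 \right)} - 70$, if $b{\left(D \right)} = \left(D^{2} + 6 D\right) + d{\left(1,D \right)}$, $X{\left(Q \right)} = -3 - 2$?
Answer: $13040$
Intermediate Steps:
$X{\left(Q \right)} = -5$
$d{\left(N,z \right)} = \left(-5 + z\right)^{2}$ ($d{\left(N,z \right)} = \left(z - 5\right)^{2} = \left(-5 + z\right)^{2}$)
$b{\left(D \right)} = D^{2} + \left(-5 + D\right)^{2} + 6 D$ ($b{\left(D \right)} = \left(D^{2} + 6 D\right) + \left(-5 + D\right)^{2} = D^{2} + \left(-5 + D\right)^{2} + 6 D$)
$138 b{\left(7 \right)} - 70 = 138 \left(25 - 28 + 2 \cdot 7^{2}\right) - 70 = 138 \left(25 - 28 + 2 \cdot 49\right) - 70 = 138 \left(25 - 28 + 98\right) - 70 = 138 \cdot 95 - 70 = 13110 - 70 = 13040$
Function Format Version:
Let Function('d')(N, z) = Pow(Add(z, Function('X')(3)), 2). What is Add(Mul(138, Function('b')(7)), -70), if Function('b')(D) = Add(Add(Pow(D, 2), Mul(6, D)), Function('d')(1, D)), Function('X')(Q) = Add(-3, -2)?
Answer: 13040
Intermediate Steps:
Function('X')(Q) = -5
Function('d')(N, z) = Pow(Add(-5, z), 2) (Function('d')(N, z) = Pow(Add(z, -5), 2) = Pow(Add(-5, z), 2))
Function('b')(D) = Add(Pow(D, 2), Pow(Add(-5, D), 2), Mul(6, D)) (Function('b')(D) = Add(Add(Pow(D, 2), Mul(6, D)), Pow(Add(-5, D), 2)) = Add(Pow(D, 2), Pow(Add(-5, D), 2), Mul(6, D)))
Add(Mul(138, Function('b')(7)), -70) = Add(Mul(138, Add(25, Mul(-4, 7), Mul(2, Pow(7, 2)))), -70) = Add(Mul(138, Add(25, -28, Mul(2, 49))), -70) = Add(Mul(138, Add(25, -28, 98)), -70) = Add(Mul(138, 95), -70) = Add(13110, -70) = 13040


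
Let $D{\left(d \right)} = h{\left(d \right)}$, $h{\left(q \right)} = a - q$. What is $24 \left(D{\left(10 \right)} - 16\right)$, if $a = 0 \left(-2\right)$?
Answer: $-624$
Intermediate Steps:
$a = 0$
$h{\left(q \right)} = - q$ ($h{\left(q \right)} = 0 - q = - q$)
$D{\left(d \right)} = - d$
$24 \left(D{\left(10 \right)} - 16\right) = 24 \left(\left(-1\right) 10 - 16\right) = 24 \left(-10 - 16\right) = 24 \left(-26\right) = -624$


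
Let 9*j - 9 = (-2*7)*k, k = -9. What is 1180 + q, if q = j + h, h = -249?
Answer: 946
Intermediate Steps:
j = 15 (j = 1 + (-2*7*(-9))/9 = 1 + (-14*(-9))/9 = 1 + (⅑)*126 = 1 + 14 = 15)
q = -234 (q = 15 - 249 = -234)
1180 + q = 1180 - 234 = 946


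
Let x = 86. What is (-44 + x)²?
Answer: 1764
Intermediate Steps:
(-44 + x)² = (-44 + 86)² = 42² = 1764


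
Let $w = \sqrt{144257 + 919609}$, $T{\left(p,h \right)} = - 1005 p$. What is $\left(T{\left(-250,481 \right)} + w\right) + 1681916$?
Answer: $1933166 + \sqrt{1063866} \approx 1.9342 \cdot 10^{6}$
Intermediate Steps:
$w = \sqrt{1063866} \approx 1031.4$
$\left(T{\left(-250,481 \right)} + w\right) + 1681916 = \left(\left(-1005\right) \left(-250\right) + \sqrt{1063866}\right) + 1681916 = \left(251250 + \sqrt{1063866}\right) + 1681916 = 1933166 + \sqrt{1063866}$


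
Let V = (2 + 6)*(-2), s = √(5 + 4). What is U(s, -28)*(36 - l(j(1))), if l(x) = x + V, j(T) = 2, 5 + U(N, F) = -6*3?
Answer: -1150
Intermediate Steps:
s = 3 (s = √9 = 3)
U(N, F) = -23 (U(N, F) = -5 - 6*3 = -5 - 18 = -23)
V = -16 (V = 8*(-2) = -16)
l(x) = -16 + x (l(x) = x - 16 = -16 + x)
U(s, -28)*(36 - l(j(1))) = -23*(36 - (-16 + 2)) = -23*(36 - 1*(-14)) = -23*(36 + 14) = -23*50 = -1150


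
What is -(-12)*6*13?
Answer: 936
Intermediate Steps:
-(-12)*6*13 = -4*(-18)*13 = 72*13 = 936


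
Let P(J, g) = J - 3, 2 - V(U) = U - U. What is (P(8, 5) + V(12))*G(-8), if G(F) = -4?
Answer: -28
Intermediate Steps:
V(U) = 2 (V(U) = 2 - (U - U) = 2 - 1*0 = 2 + 0 = 2)
P(J, g) = -3 + J
(P(8, 5) + V(12))*G(-8) = ((-3 + 8) + 2)*(-4) = (5 + 2)*(-4) = 7*(-4) = -28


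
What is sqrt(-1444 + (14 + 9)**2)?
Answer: I*sqrt(915) ≈ 30.249*I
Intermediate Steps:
sqrt(-1444 + (14 + 9)**2) = sqrt(-1444 + 23**2) = sqrt(-1444 + 529) = sqrt(-915) = I*sqrt(915)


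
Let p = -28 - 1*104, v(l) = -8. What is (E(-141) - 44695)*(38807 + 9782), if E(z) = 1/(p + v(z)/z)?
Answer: -40402041195469/18604 ≈ -2.1717e+9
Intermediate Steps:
p = -132 (p = -28 - 104 = -132)
E(z) = 1/(-132 - 8/z)
(E(-141) - 44695)*(38807 + 9782) = (-1*(-141)/(8 + 132*(-141)) - 44695)*(38807 + 9782) = (-1*(-141)/(8 - 18612) - 44695)*48589 = (-1*(-141)/(-18604) - 44695)*48589 = (-1*(-141)*(-1/18604) - 44695)*48589 = (-141/18604 - 44695)*48589 = -831505921/18604*48589 = -40402041195469/18604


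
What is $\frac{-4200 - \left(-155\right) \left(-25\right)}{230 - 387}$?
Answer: $\frac{8075}{157} \approx 51.433$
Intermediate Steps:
$\frac{-4200 - \left(-155\right) \left(-25\right)}{230 - 387} = \frac{-4200 - 3875}{-157} = \left(-4200 - 3875\right) \left(- \frac{1}{157}\right) = \left(-8075\right) \left(- \frac{1}{157}\right) = \frac{8075}{157}$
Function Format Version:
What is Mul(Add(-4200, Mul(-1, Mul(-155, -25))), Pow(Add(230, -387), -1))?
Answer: Rational(8075, 157) ≈ 51.433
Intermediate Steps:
Mul(Add(-4200, Mul(-1, Mul(-155, -25))), Pow(Add(230, -387), -1)) = Mul(Add(-4200, Mul(-1, 3875)), Pow(-157, -1)) = Mul(Add(-4200, -3875), Rational(-1, 157)) = Mul(-8075, Rational(-1, 157)) = Rational(8075, 157)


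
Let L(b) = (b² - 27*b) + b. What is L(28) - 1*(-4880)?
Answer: 4936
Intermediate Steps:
L(b) = b² - 26*b
L(28) - 1*(-4880) = 28*(-26 + 28) - 1*(-4880) = 28*2 + 4880 = 56 + 4880 = 4936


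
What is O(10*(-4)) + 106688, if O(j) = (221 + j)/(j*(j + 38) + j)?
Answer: 4267701/40 ≈ 1.0669e+5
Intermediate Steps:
O(j) = (221 + j)/(j + j*(38 + j)) (O(j) = (221 + j)/(j*(38 + j) + j) = (221 + j)/(j + j*(38 + j)))
O(10*(-4)) + 106688 = (221 + 10*(-4))/(((10*(-4)))*(39 + 10*(-4))) + 106688 = (221 - 40)/((-40)*(39 - 40)) + 106688 = -1/40*181/(-1) + 106688 = -1/40*(-1)*181 + 106688 = 181/40 + 106688 = 4267701/40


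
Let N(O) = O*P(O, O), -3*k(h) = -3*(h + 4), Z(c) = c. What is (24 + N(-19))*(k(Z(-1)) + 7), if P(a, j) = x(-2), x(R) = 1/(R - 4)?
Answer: 815/3 ≈ 271.67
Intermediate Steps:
x(R) = 1/(-4 + R)
P(a, j) = -1/6 (P(a, j) = 1/(-4 - 2) = 1/(-6) = -1/6)
k(h) = 4 + h (k(h) = -(-1)*(h + 4) = -(-1)*(4 + h) = -(-12 - 3*h)/3 = 4 + h)
N(O) = -O/6 (N(O) = O*(-1/6) = -O/6)
(24 + N(-19))*(k(Z(-1)) + 7) = (24 - 1/6*(-19))*((4 - 1) + 7) = (24 + 19/6)*(3 + 7) = (163/6)*10 = 815/3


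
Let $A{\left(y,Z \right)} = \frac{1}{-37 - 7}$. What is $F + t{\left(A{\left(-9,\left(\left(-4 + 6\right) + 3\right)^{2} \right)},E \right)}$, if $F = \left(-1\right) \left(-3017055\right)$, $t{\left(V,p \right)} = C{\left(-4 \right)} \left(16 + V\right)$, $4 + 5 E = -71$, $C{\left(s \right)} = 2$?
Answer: $\frac{66375913}{22} \approx 3.0171 \cdot 10^{6}$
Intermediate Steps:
$A{\left(y,Z \right)} = - \frac{1}{44}$ ($A{\left(y,Z \right)} = \frac{1}{-44} = - \frac{1}{44}$)
$E = -15$ ($E = - \frac{4}{5} + \frac{1}{5} \left(-71\right) = - \frac{4}{5} - \frac{71}{5} = -15$)
$t{\left(V,p \right)} = 32 + 2 V$ ($t{\left(V,p \right)} = 2 \left(16 + V\right) = 32 + 2 V$)
$F = 3017055$
$F + t{\left(A{\left(-9,\left(\left(-4 + 6\right) + 3\right)^{2} \right)},E \right)} = 3017055 + \left(32 + 2 \left(- \frac{1}{44}\right)\right) = 3017055 + \left(32 - \frac{1}{22}\right) = 3017055 + \frac{703}{22} = \frac{66375913}{22}$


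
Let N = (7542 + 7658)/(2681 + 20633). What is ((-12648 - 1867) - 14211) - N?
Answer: -334866582/11657 ≈ -28727.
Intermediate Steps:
N = 7600/11657 (N = 15200/23314 = 15200*(1/23314) = 7600/11657 ≈ 0.65197)
((-12648 - 1867) - 14211) - N = ((-12648 - 1867) - 14211) - 1*7600/11657 = (-14515 - 14211) - 7600/11657 = -28726 - 7600/11657 = -334866582/11657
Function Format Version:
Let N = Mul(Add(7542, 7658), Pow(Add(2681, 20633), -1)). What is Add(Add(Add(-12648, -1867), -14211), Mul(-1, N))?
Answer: Rational(-334866582, 11657) ≈ -28727.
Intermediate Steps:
N = Rational(7600, 11657) (N = Mul(15200, Pow(23314, -1)) = Mul(15200, Rational(1, 23314)) = Rational(7600, 11657) ≈ 0.65197)
Add(Add(Add(-12648, -1867), -14211), Mul(-1, N)) = Add(Add(Add(-12648, -1867), -14211), Mul(-1, Rational(7600, 11657))) = Add(Add(-14515, -14211), Rational(-7600, 11657)) = Add(-28726, Rational(-7600, 11657)) = Rational(-334866582, 11657)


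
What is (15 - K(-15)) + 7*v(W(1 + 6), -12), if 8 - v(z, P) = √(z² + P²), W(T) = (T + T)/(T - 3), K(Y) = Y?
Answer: -3/2 ≈ -1.5000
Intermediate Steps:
W(T) = 2*T/(-3 + T) (W(T) = (2*T)/(-3 + T) = 2*T/(-3 + T))
v(z, P) = 8 - √(P² + z²) (v(z, P) = 8 - √(z² + P²) = 8 - √(P² + z²))
(15 - K(-15)) + 7*v(W(1 + 6), -12) = (15 - 1*(-15)) + 7*(8 - √((-12)² + (2*(1 + 6)/(-3 + (1 + 6)))²)) = (15 + 15) + 7*(8 - √(144 + (2*7/(-3 + 7))²)) = 30 + 7*(8 - √(144 + (2*7/4)²)) = 30 + 7*(8 - √(144 + (2*7*(¼))²)) = 30 + 7*(8 - √(144 + (7/2)²)) = 30 + 7*(8 - √(144 + 49/4)) = 30 + 7*(8 - √(625/4)) = 30 + 7*(8 - 1*25/2) = 30 + 7*(8 - 25/2) = 30 + 7*(-9/2) = 30 - 63/2 = -3/2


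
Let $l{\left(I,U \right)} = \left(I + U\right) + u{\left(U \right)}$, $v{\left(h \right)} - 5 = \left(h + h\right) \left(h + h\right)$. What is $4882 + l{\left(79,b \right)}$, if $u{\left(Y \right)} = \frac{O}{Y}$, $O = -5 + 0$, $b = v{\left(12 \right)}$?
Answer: $\frac{3219897}{581} \approx 5542.0$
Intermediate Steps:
$v{\left(h \right)} = 5 + 4 h^{2}$ ($v{\left(h \right)} = 5 + \left(h + h\right) \left(h + h\right) = 5 + 2 h 2 h = 5 + 4 h^{2}$)
$b = 581$ ($b = 5 + 4 \cdot 12^{2} = 5 + 4 \cdot 144 = 5 + 576 = 581$)
$O = -5$
$u{\left(Y \right)} = - \frac{5}{Y}$
$l{\left(I,U \right)} = I + U - \frac{5}{U}$ ($l{\left(I,U \right)} = \left(I + U\right) - \frac{5}{U} = I + U - \frac{5}{U}$)
$4882 + l{\left(79,b \right)} = 4882 + \left(79 + 581 - \frac{5}{581}\right) = 4882 + \frac{383455}{581} = \frac{3219897}{581}$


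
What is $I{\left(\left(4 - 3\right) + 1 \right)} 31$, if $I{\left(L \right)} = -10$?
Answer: $-310$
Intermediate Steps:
$I{\left(\left(4 - 3\right) + 1 \right)} 31 = \left(-10\right) 31 = -310$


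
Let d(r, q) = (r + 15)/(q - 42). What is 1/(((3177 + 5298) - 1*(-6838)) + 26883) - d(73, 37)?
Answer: 3713253/210980 ≈ 17.600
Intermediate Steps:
d(r, q) = (15 + r)/(-42 + q)
1/(((3177 + 5298) - 1*(-6838)) + 26883) - d(73, 37) = 1/(((3177 + 5298) - 1*(-6838)) + 26883) - (15 + 73)/(-42 + 37) = 1/((8475 + 6838) + 26883) - 88/(-5) = 1/(15313 + 26883) - (-1)*88/5 = 1/42196 - 1*(-88/5) = 1/42196 + 88/5 = 3713253/210980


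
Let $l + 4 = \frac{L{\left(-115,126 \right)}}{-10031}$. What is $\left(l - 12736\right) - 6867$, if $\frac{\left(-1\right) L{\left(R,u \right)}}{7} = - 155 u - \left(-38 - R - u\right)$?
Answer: $- \frac{28116312}{1433} \approx -19621.0$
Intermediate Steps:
$L{\left(R,u \right)} = -266 - 7 R + 1078 u$ ($L{\left(R,u \right)} = - 7 \left(- 155 u - \left(-38 - R - u\right)\right) = - 7 \left(- 155 u + \left(u + \left(38 + R\right)\right)\right) = - 7 \left(- 155 u + \left(38 + R + u\right)\right) = - 7 \left(38 + R - 154 u\right) = -266 - 7 R + 1078 u$)
$l = - \frac{25213}{1433}$ ($l = -4 + \frac{-266 - -805 + 1078 \cdot 126}{-10031} = -4 + \left(-266 + 805 + 135828\right) \left(- \frac{1}{10031}\right) = -4 + 136367 \left(- \frac{1}{10031}\right) = -4 - \frac{19481}{1433} = - \frac{25213}{1433} \approx -17.595$)
$\left(l - 12736\right) - 6867 = \left(- \frac{25213}{1433} - 12736\right) - 6867 = - \frac{18275901}{1433} - 6867 = - \frac{28116312}{1433}$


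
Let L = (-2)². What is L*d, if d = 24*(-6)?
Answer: -576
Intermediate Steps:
d = -144
L = 4
L*d = 4*(-144) = -576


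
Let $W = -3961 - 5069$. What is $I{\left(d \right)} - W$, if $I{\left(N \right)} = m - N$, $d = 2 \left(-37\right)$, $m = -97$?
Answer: $9007$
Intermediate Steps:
$d = -74$
$I{\left(N \right)} = -97 - N$
$W = -9030$ ($W = -3961 - 5069 = -9030$)
$I{\left(d \right)} - W = \left(-97 - -74\right) - -9030 = \left(-97 + 74\right) + 9030 = -23 + 9030 = 9007$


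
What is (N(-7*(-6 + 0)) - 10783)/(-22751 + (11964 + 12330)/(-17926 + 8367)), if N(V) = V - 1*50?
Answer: 103151169/217501103 ≈ 0.47426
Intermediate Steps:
N(V) = -50 + V (N(V) = V - 50 = -50 + V)
(N(-7*(-6 + 0)) - 10783)/(-22751 + (11964 + 12330)/(-17926 + 8367)) = ((-50 - 7*(-6 + 0)) - 10783)/(-22751 + (11964 + 12330)/(-17926 + 8367)) = ((-50 - 7*(-6)) - 10783)/(-22751 + 24294/(-9559)) = ((-50 + 42) - 10783)/(-22751 + 24294*(-1/9559)) = (-8 - 10783)/(-22751 - 24294/9559) = -10791/(-217501103/9559) = -10791*(-9559/217501103) = 103151169/217501103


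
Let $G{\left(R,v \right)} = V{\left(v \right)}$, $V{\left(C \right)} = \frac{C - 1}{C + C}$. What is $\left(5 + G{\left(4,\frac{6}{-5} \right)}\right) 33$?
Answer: $\frac{781}{4} \approx 195.25$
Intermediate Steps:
$V{\left(C \right)} = \frac{-1 + C}{2 C}$
$G{\left(R,v \right)} = \frac{-1 + v}{2 v}$
$\left(5 + G{\left(4,\frac{6}{-5} \right)}\right) 33 = \left(5 + \frac{-1 + \frac{6}{-5}}{2 \frac{6}{-5}}\right) 33 = \left(5 + \frac{-1 + 6 \left(- \frac{1}{5}\right)}{2 \cdot 6 \left(- \frac{1}{5}\right)}\right) 33 = \left(5 + \frac{-1 - \frac{6}{5}}{2 \left(- \frac{6}{5}\right)}\right) 33 = \left(5 + \frac{1}{2} \left(- \frac{5}{6}\right) \left(- \frac{11}{5}\right)\right) 33 = \left(5 + \frac{11}{12}\right) 33 = \frac{71}{12} \cdot 33 = \frac{781}{4}$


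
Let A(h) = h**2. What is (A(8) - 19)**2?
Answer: 2025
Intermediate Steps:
(A(8) - 19)**2 = (8**2 - 19)**2 = (64 - 19)**2 = 45**2 = 2025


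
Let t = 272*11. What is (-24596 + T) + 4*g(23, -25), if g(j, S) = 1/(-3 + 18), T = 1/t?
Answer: -1103856497/44880 ≈ -24596.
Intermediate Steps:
t = 2992
T = 1/2992 ≈ 0.00033422
g(j, S) = 1/15
(-24596 + T) + 4*g(23, -25) = (-24596 + 1/2992) + 4*(1/15) = -73591231/2992 + 4/15 = -1103856497/44880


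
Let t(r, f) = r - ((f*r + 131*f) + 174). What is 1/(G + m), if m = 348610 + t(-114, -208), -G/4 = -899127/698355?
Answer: 25865/9100940374 ≈ 2.8420e-6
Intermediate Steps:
t(r, f) = -174 + r - 131*f - f*r (t(r, f) = r - ((131*f + f*r) + 174) = r - (174 + 131*f + f*r) = r + (-174 - 131*f - f*r) = -174 + r - 131*f - f*r)
G = 133204/25865 (G = -(-3596508)/698355 = -4*(-33301/25865) = 133204/25865 ≈ 5.1500)
m = 351858 (m = 348610 + (-174 - 114 - 131*(-208) - 1*(-208)*(-114)) = 348610 + (-174 - 114 + 27248 - 23712) = 348610 + 3248 = 351858)
1/(G + m) = 1/(133204/25865 + 351858) = 1/(9100940374/25865) = 25865/9100940374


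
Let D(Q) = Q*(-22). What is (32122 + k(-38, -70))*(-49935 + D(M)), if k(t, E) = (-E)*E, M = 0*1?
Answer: -1359330570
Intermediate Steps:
M = 0
D(Q) = -22*Q
k(t, E) = -E²
(32122 + k(-38, -70))*(-49935 + D(M)) = (32122 - 1*(-70)²)*(-49935 - 22*0) = (32122 - 1*4900)*(-49935 + 0) = (32122 - 4900)*(-49935) = 27222*(-49935) = -1359330570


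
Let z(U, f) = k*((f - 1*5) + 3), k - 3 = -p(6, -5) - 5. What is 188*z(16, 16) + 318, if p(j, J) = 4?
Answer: -15474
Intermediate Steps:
k = -6 (k = 3 + (-1*4 - 5) = 3 + (-4 - 5) = 3 - 9 = -6)
z(U, f) = 12 - 6*f (z(U, f) = -6*((f - 1*5) + 3) = -6*((f - 5) + 3) = -6*((-5 + f) + 3) = -6*(-2 + f) = 12 - 6*f)
188*z(16, 16) + 318 = 188*(12 - 6*16) + 318 = 188*(12 - 96) + 318 = 188*(-84) + 318 = -15792 + 318 = -15474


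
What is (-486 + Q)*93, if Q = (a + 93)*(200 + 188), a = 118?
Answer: 7568526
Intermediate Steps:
Q = 81868 (Q = (118 + 93)*(200 + 188) = 211*388 = 81868)
(-486 + Q)*93 = (-486 + 81868)*93 = 81382*93 = 7568526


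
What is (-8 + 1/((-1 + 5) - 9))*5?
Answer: -41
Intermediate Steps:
(-8 + 1/((-1 + 5) - 9))*5 = (-8 + 1/(4 - 9))*5 = (-8 + 1/(-5))*5 = (-8 - ⅕)*5 = -41/5*5 = -41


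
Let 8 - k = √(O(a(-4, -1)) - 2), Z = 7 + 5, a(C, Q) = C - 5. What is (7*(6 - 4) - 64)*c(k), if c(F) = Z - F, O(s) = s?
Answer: -200 - 50*I*√11 ≈ -200.0 - 165.83*I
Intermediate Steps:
a(C, Q) = -5 + C
Z = 12
k = 8 - I*√11 (k = 8 - √((-5 - 4) - 2) = 8 - √(-9 - 2) = 8 - √(-11) = 8 - I*√11 ≈ 8.0 - 3.3166*I)
c(F) = 12 - F
(7*(6 - 4) - 64)*c(k) = (7*(6 - 4) - 64)*(12 - (8 - I*√11)) = (7*2 - 64)*(12 + (-8 + I*√11)) = (14 - 64)*(4 + I*√11) = -50*(4 + I*√11) = -200 - 50*I*√11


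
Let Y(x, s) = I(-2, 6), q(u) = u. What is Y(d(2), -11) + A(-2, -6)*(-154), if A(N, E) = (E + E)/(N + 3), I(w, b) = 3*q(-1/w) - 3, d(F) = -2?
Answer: 3693/2 ≈ 1846.5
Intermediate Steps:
I(w, b) = -3 - 3/w (I(w, b) = 3*(-1/w) - 3 = -3/w - 3 = -3 - 3/w)
A(N, E) = 2*E/(3 + N) (A(N, E) = (2*E)/(3 + N) = 2*E/(3 + N))
Y(x, s) = -3/2 (Y(x, s) = -3 - 3/(-2) = -3 - 3*(-1/2) = -3 + 3/2 = -3/2)
Y(d(2), -11) + A(-2, -6)*(-154) = -3/2 + (2*(-6)/(3 - 2))*(-154) = -3/2 + (2*(-6)/1)*(-154) = -3/2 + (2*(-6)*1)*(-154) = -3/2 - 12*(-154) = -3/2 + 1848 = 3693/2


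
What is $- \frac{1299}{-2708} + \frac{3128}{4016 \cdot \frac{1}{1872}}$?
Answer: $\frac{991389057}{679708} \approx 1458.6$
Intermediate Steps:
$- \frac{1299}{-2708} + \frac{3128}{4016 \cdot \frac{1}{1872}} = \left(-1299\right) \left(- \frac{1}{2708}\right) + \frac{3128}{4016 \cdot \frac{1}{1872}} = \frac{1299}{2708} + \frac{3128}{\frac{251}{117}} = \frac{1299}{2708} + 3128 \cdot \frac{117}{251} = \frac{1299}{2708} + \frac{365976}{251} = \frac{991389057}{679708}$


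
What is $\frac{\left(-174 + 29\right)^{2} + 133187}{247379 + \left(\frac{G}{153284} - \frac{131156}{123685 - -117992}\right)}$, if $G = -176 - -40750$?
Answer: $\frac{2856408522666408}{4582099252113433} \approx 0.62338$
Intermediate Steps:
$G = 40574$ ($G = -176 + 40750 = 40574$)
$\frac{\left(-174 + 29\right)^{2} + 133187}{247379 + \left(\frac{G}{153284} - \frac{131156}{123685 - -117992}\right)} = \frac{\left(-174 + 29\right)^{2} + 133187}{247379 + \left(\frac{40574}{153284} - \frac{131156}{123685 - -117992}\right)} = \frac{\left(-145\right)^{2} + 133187}{247379 + \left(40574 \cdot \frac{1}{153284} - \frac{131156}{123685 + 117992}\right)} = \frac{21025 + 133187}{247379 + \left(\frac{20287}{76642} - \frac{131156}{241677}\right)} = \frac{154212}{247379 + \left(\frac{20287}{76642} - \frac{131156}{241677}\right)} = \frac{154212}{247379 - \frac{5149156853}{18522608634}} = \frac{154212}{\frac{4582099252113433}{18522608634}} = 154212 \cdot \frac{18522608634}{4582099252113433} = \frac{2856408522666408}{4582099252113433}$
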